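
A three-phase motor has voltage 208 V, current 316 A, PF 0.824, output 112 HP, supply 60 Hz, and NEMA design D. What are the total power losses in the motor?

10300 W

P_in = √3·V·I·cosφ = 1.732×208×316×0.824 = 93805 W
P_out = 112×746 = 83552 W
Losses = P_in − P_out = 93805 − 83552 = 10253 W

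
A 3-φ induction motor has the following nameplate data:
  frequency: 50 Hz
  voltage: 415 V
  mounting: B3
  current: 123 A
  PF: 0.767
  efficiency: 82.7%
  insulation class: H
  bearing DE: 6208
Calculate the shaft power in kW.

56.1 kW

P_in = √3·V·I·cosφ = 1.732 × 415 × 123 × 0.767 = 67810 W
P_out = η·P_in = 0.827 × 67810 = 56079 W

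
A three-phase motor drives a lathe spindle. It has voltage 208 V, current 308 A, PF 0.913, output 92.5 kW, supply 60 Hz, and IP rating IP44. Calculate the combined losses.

8810 W

P_in = √3·V·I·cosφ = 1.732×208×308×0.913 = 101305 W
P_out = 92500 W
Losses = P_in − P_out = 101305 − 92500 = 8805 W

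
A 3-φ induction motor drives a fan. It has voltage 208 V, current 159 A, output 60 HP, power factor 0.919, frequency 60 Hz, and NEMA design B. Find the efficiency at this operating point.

85.0 %

P_out = 60 × 746 = 44760 W
P_in = √3·V_L·I_L·cosφ = 1.732 × 208 × 159 × 0.919 = 52641 W
η = P_out / P_in = 44760 / 52641 = 0.850 = 85.0%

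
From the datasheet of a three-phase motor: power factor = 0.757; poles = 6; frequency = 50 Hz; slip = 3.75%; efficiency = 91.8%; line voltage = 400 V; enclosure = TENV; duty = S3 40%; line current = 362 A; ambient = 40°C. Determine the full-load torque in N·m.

P_in = √3·V·I·cosφ = 1.732 × 400 × 362 × 0.757 = 189851 W
P_out = η·P_in = 0.918 × 189851 = 174283 W
n_s = 120×50/6 = 1000 rpm; n = 1000×(1−0.0375) = 963 rpm
ω = 2π×963/60 = 100.8 rad/s
τ = P_out/ω = 174283/100.8 = 1730 N·m

1730 N·m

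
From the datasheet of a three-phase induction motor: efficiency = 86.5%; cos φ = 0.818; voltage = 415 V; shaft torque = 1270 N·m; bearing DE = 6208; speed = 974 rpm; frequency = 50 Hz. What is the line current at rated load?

255 A

ω = 2π×974/60 = 102 rad/s; P_out = τω = 1270 × 102 = 129540 W
P_in = P_out / η = 129540 / 0.865 = 149757 W
I_L = P_in / (√3·V_L·cosφ) = 149757 / (1.732 × 415 × 0.818) = 255 A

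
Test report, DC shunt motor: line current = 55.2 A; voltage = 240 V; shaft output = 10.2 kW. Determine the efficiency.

77.0 %

P_out = 10.2 kW = 10200 W
P_in = V·I = 240 × 55.2 = 13248 W
η = P_out / P_in = 10200 / 13248 = 0.770 = 77.0%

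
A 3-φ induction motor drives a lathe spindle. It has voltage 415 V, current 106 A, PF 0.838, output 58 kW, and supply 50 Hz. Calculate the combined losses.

5.85 kW

P_in = √3·V·I·cosφ = 1.732×415×106×0.838 = 63848 W
P_out = 58000 W
Losses = P_in − P_out = 63848 − 58000 = 5848 W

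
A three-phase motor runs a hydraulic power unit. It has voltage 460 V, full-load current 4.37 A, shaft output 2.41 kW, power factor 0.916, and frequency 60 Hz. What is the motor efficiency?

P_out = 2.41 kW = 2410 W
P_in = √3·V_L·I_L·cosφ = 1.732 × 460 × 4.37 × 0.916 = 3189 W
η = P_out / P_in = 2410 / 3189 = 0.756 = 75.6%

75.6 %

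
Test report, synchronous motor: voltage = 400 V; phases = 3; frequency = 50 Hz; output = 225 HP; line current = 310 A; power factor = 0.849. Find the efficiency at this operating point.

92.1 %

P_out = 225 × 746 = 167850 W
P_in = √3·V_L·I_L·cosφ = 1.732 × 400 × 310 × 0.849 = 182338 W
η = P_out / P_in = 167850 / 182338 = 0.921 = 92.1%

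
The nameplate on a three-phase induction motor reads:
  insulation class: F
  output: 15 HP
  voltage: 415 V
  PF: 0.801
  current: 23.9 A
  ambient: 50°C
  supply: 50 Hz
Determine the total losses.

P_in = √3·V·I·cosφ = 1.732×415×23.9×0.801 = 13760 W
P_out = 15×746 = 11190 W
Losses = P_in − P_out = 13760 − 11190 = 2570 W

2.57 kW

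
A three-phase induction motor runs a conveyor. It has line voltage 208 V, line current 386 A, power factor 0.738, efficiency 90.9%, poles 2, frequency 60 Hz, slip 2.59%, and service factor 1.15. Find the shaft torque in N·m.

254 N·m

P_in = √3·V·I·cosφ = 1.732 × 208 × 386 × 0.738 = 102625 W
P_out = η·P_in = 0.909 × 102625 = 93286 W
n_s = 120×60/2 = 3600 rpm; n = 3600×(1−0.0259) = 3507 rpm
ω = 2π×3507/60 = 367.3 rad/s
τ = P_out/ω = 93286/367.3 = 254 N·m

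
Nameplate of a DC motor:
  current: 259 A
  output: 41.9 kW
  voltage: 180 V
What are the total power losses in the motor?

4720 W

P_in = V·I = 180×259 = 46620 W
P_out = 41900 W
Losses = P_in − P_out = 46620 − 41900 = 4720 W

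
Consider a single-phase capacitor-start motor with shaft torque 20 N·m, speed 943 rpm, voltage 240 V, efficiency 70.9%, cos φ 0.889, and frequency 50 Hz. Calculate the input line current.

13.1 A

ω = 2π×943/60 = 98.75 rad/s; P_out = τω = 20 × 98.75 = 1975 W
P_in = P_out / η = 1975 / 0.709 = 2786 W
I = P_in / (V·cosφ) = 2786 / (240 × 0.889) = 13.1 A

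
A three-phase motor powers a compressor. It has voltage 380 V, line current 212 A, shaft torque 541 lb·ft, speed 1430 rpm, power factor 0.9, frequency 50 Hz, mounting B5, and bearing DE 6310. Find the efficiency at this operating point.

87.5 %

τ = 541 lb·ft × 1.356 = 733.6 N·m
ω = 2π × 1430/60 = 149.7 rad/s; P_out = τω = 733.6 × 149.7 = 109820 W
P_in = √3·V_L·I_L·cosφ = 1.732 × 380 × 212 × 0.9 = 125577 W
η = P_out / P_in = 109820 / 125577 = 0.875 = 87.5%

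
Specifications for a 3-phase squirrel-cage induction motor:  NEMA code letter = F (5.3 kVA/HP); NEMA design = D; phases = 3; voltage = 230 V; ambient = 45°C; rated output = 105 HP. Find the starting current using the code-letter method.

1400 A

S_LR = 5.3 × 105 = 556.5 kVA
I_LR = S_LR/(√3·V_L) = 556500/(1.732×230) = 1400 A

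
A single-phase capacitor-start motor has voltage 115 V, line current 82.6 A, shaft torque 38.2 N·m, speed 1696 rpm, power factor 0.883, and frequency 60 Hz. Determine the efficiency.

ω = 2π × 1696/60 = 177.6 rad/s; P_out = τω = 38.2 × 177.6 = 6784 W
P_in = V·I·cosφ = 115 × 82.6 × 0.883 = 8388 W
η = P_out / P_in = 6784 / 8388 = 0.809 = 80.9%

80.9 %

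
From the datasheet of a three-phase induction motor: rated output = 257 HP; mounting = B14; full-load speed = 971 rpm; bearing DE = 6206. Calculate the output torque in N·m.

1890 N·m

P_out = 257 × 746 = 191722 W
ω = 2π × 971/60 = 101.7 rad/s
τ = P_out/ω = 191722/101.7 = 1890 N·m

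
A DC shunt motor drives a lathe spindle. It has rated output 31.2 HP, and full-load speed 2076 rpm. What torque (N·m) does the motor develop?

107 N·m

P_out = 31.2 × 746 = 23275 W
ω = 2π × 2076/60 = 217.4 rad/s
τ = P_out/ω = 23275/217.4 = 107 N·m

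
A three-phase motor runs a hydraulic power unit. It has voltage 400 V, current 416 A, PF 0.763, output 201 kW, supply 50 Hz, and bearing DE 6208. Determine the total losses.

P_in = √3·V·I·cosφ = 1.732×400×416×0.763 = 219900 W
P_out = 201000 W
Losses = P_in − P_out = 219900 − 201000 = 18900 W

18900 W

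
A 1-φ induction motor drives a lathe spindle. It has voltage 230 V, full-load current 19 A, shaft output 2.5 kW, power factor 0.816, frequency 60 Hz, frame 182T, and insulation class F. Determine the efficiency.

P_out = 2.5 kW = 2500 W
P_in = V·I·cosφ = 230 × 19 × 0.816 = 3566 W
η = P_out / P_in = 2500 / 3566 = 0.701 = 70.1%

70.1 %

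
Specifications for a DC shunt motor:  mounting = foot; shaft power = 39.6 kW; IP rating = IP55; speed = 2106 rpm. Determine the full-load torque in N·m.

ω = 2π × 2106/60 = 220.5 rad/s
τ = P/ω = 39600/220.5 = 180 N·m

180 N·m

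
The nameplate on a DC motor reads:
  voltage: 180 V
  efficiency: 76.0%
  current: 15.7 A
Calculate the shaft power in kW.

2.15 kW

P_in = V·I = 180 × 15.7 = 2826 W
P_out = η·P_in = 0.76 × 2826 = 2148 W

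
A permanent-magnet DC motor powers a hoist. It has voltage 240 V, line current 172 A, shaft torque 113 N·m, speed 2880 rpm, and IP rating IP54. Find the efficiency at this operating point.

ω = 2π × 2880/60 = 301.6 rad/s; P_out = τω = 113 × 301.6 = 34081 W
P_in = V·I = 240 × 172 = 41280 W
η = P_out / P_in = 34081 / 41280 = 0.826 = 82.6%

82.6 %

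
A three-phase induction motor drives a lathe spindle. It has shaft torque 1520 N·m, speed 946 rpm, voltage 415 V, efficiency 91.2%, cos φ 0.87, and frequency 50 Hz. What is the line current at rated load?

264 A

ω = 2π×946/60 = 99.06 rad/s; P_out = τω = 1520 × 99.06 = 150571 W
P_in = P_out / η = 150571 / 0.912 = 165100 W
I_L = P_in / (√3·V_L·cosφ) = 165100 / (1.732 × 415 × 0.87) = 264 A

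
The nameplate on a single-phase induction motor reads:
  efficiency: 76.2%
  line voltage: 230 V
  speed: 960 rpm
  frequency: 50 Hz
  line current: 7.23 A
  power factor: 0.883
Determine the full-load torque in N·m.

P_in = V·I·cosφ = 230 × 7.23 × 0.883 = 1468 W
P_out = η·P_in = 0.762 × 1468 = 1119 W
n = 960 rpm
ω = 2π×960/60 = 100.5 rad/s
τ = P_out/ω = 1119/100.5 = 11.1 N·m

11.1 N·m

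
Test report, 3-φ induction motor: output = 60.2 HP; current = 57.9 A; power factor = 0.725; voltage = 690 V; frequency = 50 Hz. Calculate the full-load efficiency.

89.5 %

P_out = 60.2 × 746 = 44909 W
P_in = √3·V_L·I_L·cosφ = 1.732 × 690 × 57.9 × 0.725 = 50166 W
η = P_out / P_in = 44909 / 50166 = 0.895 = 89.5%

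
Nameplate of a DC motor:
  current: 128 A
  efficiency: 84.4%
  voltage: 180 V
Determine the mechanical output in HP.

P_in = V·I = 180 × 128 = 23040 W
P_out = η·P_in = 0.844 × 23040 = 19446 W
= 19446/746 = 26.1 HP

26.1 HP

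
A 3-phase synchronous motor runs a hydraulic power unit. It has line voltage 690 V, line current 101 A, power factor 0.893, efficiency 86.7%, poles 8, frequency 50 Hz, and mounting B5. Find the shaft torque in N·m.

P_in = √3·V·I·cosφ = 1.732 × 690 × 101 × 0.893 = 107788 W
P_out = η·P_in = 0.867 × 107788 = 93452 W
n = n_s = 120×50/8 = 750 rpm (synchronous)
ω = 2π×750/60 = 78.54 rad/s
τ = P_out/ω = 93452/78.54 = 1190 N·m

1190 N·m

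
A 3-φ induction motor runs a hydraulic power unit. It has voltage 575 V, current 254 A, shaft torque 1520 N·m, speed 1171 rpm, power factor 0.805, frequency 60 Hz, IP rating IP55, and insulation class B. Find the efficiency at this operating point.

ω = 2π × 1171/60 = 122.6 rad/s; P_out = τω = 1520 × 122.6 = 186352 W
P_in = √3·V_L·I_L·cosφ = 1.732 × 575 × 254 × 0.805 = 203632 W
η = P_out / P_in = 186352 / 203632 = 0.915 = 91.5%

91.5 %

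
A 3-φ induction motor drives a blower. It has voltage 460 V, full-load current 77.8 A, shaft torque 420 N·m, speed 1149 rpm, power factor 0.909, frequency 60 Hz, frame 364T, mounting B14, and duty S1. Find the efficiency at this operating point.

ω = 2π × 1149/60 = 120.3 rad/s; P_out = τω = 420 × 120.3 = 50526 W
P_in = √3·V_L·I_L·cosφ = 1.732 × 460 × 77.8 × 0.909 = 56344 W
η = P_out / P_in = 50526 / 56344 = 0.897 = 89.7%

89.7 %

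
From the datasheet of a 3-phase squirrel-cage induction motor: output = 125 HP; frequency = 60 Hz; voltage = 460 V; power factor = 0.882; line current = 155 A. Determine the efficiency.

85.6 %

P_out = 125 × 746 = 93250 W
P_in = √3·V_L·I_L·cosφ = 1.732 × 460 × 155 × 0.882 = 108920 W
η = P_out / P_in = 93250 / 108920 = 0.856 = 85.6%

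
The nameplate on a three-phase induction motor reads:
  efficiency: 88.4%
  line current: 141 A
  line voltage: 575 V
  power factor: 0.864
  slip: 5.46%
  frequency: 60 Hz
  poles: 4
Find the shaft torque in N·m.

P_in = √3·V·I·cosφ = 1.732 × 575 × 141 × 0.864 = 121325 W
P_out = η·P_in = 0.884 × 121325 = 107251 W
n_s = 120×60/4 = 1800 rpm; n = 1800×(1−0.0546) = 1702 rpm
ω = 2π×1702/60 = 178.2 rad/s
τ = P_out/ω = 107251/178.2 = 602 N·m

602 N·m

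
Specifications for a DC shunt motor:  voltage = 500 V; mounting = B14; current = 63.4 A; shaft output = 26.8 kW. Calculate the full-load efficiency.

P_out = 26.8 kW = 26800 W
P_in = V·I = 500 × 63.4 = 31700 W
η = P_out / P_in = 26800 / 31700 = 0.845 = 84.5%

84.5 %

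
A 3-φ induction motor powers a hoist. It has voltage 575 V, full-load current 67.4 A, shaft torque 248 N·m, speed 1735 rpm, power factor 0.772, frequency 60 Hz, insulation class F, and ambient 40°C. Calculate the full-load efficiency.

87.0 %

ω = 2π × 1735/60 = 181.7 rad/s; P_out = τω = 248 × 181.7 = 45062 W
P_in = √3·V_L·I_L·cosφ = 1.732 × 575 × 67.4 × 0.772 = 51819 W
η = P_out / P_in = 45062 / 51819 = 0.870 = 87.0%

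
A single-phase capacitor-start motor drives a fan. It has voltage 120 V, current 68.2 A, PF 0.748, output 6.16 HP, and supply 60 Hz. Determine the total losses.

1.53 kW

P_in = V·I·cosφ = 120×68.2×0.748 = 6122 W
P_out = 6.16×746 = 4595 W
Losses = P_in − P_out = 6122 − 4595 = 1527 W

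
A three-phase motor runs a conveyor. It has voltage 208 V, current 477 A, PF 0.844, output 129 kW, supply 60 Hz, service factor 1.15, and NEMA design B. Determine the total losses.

P_in = √3·V·I·cosφ = 1.732×208×477×0.844 = 145035 W
P_out = 129000 W
Losses = P_in − P_out = 145035 − 129000 = 16035 W

16000 W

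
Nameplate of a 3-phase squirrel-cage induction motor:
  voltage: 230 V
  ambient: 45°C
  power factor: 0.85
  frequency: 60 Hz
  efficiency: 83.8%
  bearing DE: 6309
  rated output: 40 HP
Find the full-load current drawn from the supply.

P_out = 40 × 746 = 29840 W
P_in = P_out / η = 29840 / 0.838 = 35609 W
I_L = P_in / (√3·V_L·cosφ) = 35609 / (1.732 × 230 × 0.85) = 105 A

105 A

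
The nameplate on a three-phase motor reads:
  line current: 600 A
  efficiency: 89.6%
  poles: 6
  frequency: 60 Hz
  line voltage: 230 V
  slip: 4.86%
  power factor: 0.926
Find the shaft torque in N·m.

P_in = √3·V·I·cosφ = 1.732 × 230 × 600 × 0.926 = 221329 W
P_out = η·P_in = 0.896 × 221329 = 198311 W
n_s = 120×60/6 = 1200 rpm; n = 1200×(1−0.0486) = 1142 rpm
ω = 2π×1142/60 = 119.6 rad/s
τ = P_out/ω = 198311/119.6 = 1660 N·m

1660 N·m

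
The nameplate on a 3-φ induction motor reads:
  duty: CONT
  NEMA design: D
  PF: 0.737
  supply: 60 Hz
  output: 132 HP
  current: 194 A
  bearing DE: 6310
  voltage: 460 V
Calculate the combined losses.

15400 W

P_in = √3·V·I·cosφ = 1.732×460×194×0.737 = 113913 W
P_out = 132×746 = 98472 W
Losses = P_in − P_out = 113913 − 98472 = 15441 W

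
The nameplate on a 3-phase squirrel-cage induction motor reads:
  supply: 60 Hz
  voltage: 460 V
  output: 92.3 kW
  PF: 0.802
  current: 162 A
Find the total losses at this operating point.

11200 W

P_in = √3·V·I·cosφ = 1.732×460×162×0.802 = 103513 W
P_out = 92300 W
Losses = P_in − P_out = 103513 − 92300 = 11213 W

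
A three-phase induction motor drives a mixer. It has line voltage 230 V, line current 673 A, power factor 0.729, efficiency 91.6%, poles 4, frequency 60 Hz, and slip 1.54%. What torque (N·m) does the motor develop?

P_in = √3·V·I·cosφ = 1.732 × 230 × 673 × 0.729 = 195442 W
P_out = η·P_in = 0.916 × 195442 = 179025 W
n_s = 120×60/4 = 1800 rpm; n = 1800×(1−0.0154) = 1772 rpm
ω = 2π×1772/60 = 185.6 rad/s
τ = P_out/ω = 179025/185.6 = 965 N·m

965 N·m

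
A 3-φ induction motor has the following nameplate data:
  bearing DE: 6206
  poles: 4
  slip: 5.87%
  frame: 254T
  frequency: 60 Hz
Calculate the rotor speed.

n_s = 120f/p = 120×60/4 = 1800 rpm
n = n_s(1 − s) = 1800 × (1 − 0.0587) = 1694 rpm

1694 rpm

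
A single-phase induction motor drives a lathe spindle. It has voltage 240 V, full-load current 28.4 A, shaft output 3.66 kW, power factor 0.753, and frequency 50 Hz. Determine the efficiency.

71.3 %

P_out = 3.66 kW = 3660 W
P_in = V·I·cosφ = 240 × 28.4 × 0.753 = 5132 W
η = P_out / P_in = 3660 / 5132 = 0.713 = 71.3%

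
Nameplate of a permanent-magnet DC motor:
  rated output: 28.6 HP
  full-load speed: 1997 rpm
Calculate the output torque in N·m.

102 N·m

P_out = 28.6 × 746 = 21336 W
ω = 2π × 1997/60 = 209.1 rad/s
τ = P_out/ω = 21336/209.1 = 102 N·m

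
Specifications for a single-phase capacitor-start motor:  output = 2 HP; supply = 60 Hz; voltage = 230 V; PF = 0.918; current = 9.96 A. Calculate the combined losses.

P_in = V·I·cosφ = 230×9.96×0.918 = 2103 W
P_out = 2×746 = 1492 W
Losses = P_in − P_out = 2103 − 1492 = 611 W

611 W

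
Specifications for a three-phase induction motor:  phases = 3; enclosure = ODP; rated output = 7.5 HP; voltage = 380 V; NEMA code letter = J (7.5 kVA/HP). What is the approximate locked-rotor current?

S_LR = 7.5 × 7.5 = 56.25 kVA
I_LR = S_LR/(√3·V_L) = 56250/(1.732×380) = 85.5 A

85.5 A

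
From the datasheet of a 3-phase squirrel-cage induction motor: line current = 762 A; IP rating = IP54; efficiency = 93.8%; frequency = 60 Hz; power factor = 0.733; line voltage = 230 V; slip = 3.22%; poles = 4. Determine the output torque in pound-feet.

P_in = √3·V·I·cosφ = 1.732 × 230 × 762 × 0.733 = 222502 W
P_out = η·P_in = 0.938 × 222502 = 208707 W
n_s = 120×60/4 = 1800 rpm; n = 1800×(1−0.0322) = 1742 rpm
ω = 2π×1742/60 = 182.4 rad/s
τ = P_out/ω = 208707/182.4 = 1144 N·m
In lb·ft: 1144/1.356 = 844 lb·ft

844 lb·ft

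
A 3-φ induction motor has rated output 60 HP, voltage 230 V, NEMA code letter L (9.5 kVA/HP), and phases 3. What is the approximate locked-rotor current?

1430 A

S_LR = 9.5 × 60 = 570 kVA
I_LR = S_LR/(√3·V_L) = 570000/(1.732×230) = 1430 A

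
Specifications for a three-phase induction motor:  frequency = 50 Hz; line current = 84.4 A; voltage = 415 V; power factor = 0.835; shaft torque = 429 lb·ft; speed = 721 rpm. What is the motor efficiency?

τ = 429 lb·ft × 1.356 = 581.7 N·m
ω = 2π × 721/60 = 75.5 rad/s; P_out = τω = 581.7 × 75.5 = 43918 W
P_in = √3·V_L·I_L·cosφ = 1.732 × 415 × 84.4 × 0.835 = 50655 W
η = P_out / P_in = 43918 / 50655 = 0.867 = 86.7%

86.7 %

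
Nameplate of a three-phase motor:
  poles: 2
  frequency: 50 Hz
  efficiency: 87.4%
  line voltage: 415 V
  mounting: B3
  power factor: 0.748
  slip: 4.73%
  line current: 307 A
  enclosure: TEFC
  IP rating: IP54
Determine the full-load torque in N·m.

482 N·m

P_in = √3·V·I·cosφ = 1.732 × 415 × 307 × 0.748 = 165058 W
P_out = η·P_in = 0.874 × 165058 = 144261 W
n_s = 120×50/2 = 3000 rpm; n = 3000×(1−0.0473) = 2858 rpm
ω = 2π×2858/60 = 299.3 rad/s
τ = P_out/ω = 144261/299.3 = 482 N·m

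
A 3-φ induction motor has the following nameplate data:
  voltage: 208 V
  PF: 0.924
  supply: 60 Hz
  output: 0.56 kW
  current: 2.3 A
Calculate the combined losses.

206 W

P_in = √3·V·I·cosφ = 1.732×208×2.3×0.924 = 766 W
P_out = 560 W
Losses = P_in − P_out = 766 − 560 = 206 W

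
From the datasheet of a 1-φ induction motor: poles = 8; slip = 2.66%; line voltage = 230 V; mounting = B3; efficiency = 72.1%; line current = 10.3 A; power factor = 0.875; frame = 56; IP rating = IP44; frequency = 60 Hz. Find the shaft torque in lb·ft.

12 lb·ft

P_in = V·I·cosφ = 230 × 10.3 × 0.875 = 2073 W
P_out = η·P_in = 0.721 × 2073 = 1495 W
n_s = 120×60/8 = 900 rpm; n = 900×(1−0.0266) = 876 rpm
ω = 2π×876/60 = 91.73 rad/s
τ = P_out/ω = 1495/91.73 = 16.3 N·m
In lb·ft: 16.3/1.356 = 12 lb·ft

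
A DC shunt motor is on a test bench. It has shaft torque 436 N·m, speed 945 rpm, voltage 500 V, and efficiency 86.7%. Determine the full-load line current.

99.5 A

ω = 2π×945/60 = 98.96 rad/s; P_out = τω = 436 × 98.96 = 43147 W
P_in = P_out / η = 43147 / 0.867 = 49766 W
I = P_in / V = 49766 / 500 = 99.5 A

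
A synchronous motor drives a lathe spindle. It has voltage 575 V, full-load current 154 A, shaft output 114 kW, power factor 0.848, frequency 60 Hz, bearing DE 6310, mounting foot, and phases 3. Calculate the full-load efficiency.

P_out = 114 kW = 114000 W
P_in = √3·V_L·I_L·cosφ = 1.732 × 575 × 154 × 0.848 = 130057 W
η = P_out / P_in = 114000 / 130057 = 0.877 = 87.7%

87.7 %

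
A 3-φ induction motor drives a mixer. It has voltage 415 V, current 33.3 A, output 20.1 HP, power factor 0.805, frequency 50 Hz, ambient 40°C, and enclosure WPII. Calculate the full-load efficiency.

77.8 %

P_out = 20.1 × 746 = 14995 W
P_in = √3·V_L·I_L·cosφ = 1.732 × 415 × 33.3 × 0.805 = 19268 W
η = P_out / P_in = 14995 / 19268 = 0.778 = 77.8%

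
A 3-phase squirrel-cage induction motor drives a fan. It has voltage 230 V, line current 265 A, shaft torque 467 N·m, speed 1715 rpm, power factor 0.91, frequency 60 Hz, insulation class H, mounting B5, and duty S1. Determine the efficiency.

87.3 %

ω = 2π × 1715/60 = 179.6 rad/s; P_out = τω = 467 × 179.6 = 83873 W
P_in = √3·V_L·I_L·cosφ = 1.732 × 230 × 265 × 0.91 = 96065 W
η = P_out / P_in = 83873 / 96065 = 0.873 = 87.3%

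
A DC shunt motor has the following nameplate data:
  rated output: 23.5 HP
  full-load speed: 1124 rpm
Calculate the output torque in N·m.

149 N·m

P_out = 23.5 × 746 = 17531 W
ω = 2π × 1124/60 = 117.7 rad/s
τ = P_out/ω = 17531/117.7 = 149 N·m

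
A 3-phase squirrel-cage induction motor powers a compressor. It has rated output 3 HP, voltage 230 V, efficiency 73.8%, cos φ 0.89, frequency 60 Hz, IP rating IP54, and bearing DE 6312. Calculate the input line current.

8.55 A

P_out = 3 × 746 = 2238 W
P_in = P_out / η = 2238 / 0.738 = 3033 W
I_L = P_in / (√3·V_L·cosφ) = 3033 / (1.732 × 230 × 0.89) = 8.55 A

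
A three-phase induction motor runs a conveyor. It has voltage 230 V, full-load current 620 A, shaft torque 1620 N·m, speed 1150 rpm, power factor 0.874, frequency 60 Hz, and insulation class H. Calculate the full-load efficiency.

90.4 %

ω = 2π × 1150/60 = 120.4 rad/s; P_out = τω = 1620 × 120.4 = 195048 W
P_in = √3·V_L·I_L·cosφ = 1.732 × 230 × 620 × 0.874 = 215863 W
η = P_out / P_in = 195048 / 215863 = 0.904 = 90.4%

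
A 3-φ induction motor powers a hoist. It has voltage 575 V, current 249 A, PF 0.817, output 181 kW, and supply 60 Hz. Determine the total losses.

P_in = √3·V·I·cosφ = 1.732×575×249×0.817 = 202599 W
P_out = 181000 W
Losses = P_in − P_out = 202599 − 181000 = 21599 W

21.6 kW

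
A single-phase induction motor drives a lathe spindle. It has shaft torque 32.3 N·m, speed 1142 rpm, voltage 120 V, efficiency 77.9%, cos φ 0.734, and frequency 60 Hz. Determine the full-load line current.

56.3 A

ω = 2π×1142/60 = 119.6 rad/s; P_out = τω = 32.3 × 119.6 = 3863 W
P_in = P_out / η = 3863 / 0.779 = 4959 W
I = P_in / (V·cosφ) = 4959 / (120 × 0.734) = 56.3 A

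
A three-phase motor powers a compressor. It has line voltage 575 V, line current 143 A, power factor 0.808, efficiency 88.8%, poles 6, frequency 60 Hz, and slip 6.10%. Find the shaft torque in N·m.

866 N·m

P_in = √3·V·I·cosφ = 1.732 × 575 × 143 × 0.808 = 115070 W
P_out = η·P_in = 0.888 × 115070 = 102182 W
n_s = 120×60/6 = 1200 rpm; n = 1200×(1−0.061) = 1127 rpm
ω = 2π×1127/60 = 118 rad/s
τ = P_out/ω = 102182/118 = 866 N·m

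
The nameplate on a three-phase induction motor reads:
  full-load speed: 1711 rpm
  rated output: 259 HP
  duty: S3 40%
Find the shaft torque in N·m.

1080 N·m

P_out = 259 × 746 = 193214 W
ω = 2π × 1711/60 = 179.2 rad/s
τ = P_out/ω = 193214/179.2 = 1080 N·m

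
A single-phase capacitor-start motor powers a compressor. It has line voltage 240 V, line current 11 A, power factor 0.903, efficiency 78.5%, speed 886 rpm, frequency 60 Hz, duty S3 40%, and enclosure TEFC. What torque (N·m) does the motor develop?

20.2 N·m

P_in = V·I·cosφ = 240 × 11 × 0.903 = 2384 W
P_out = η·P_in = 0.785 × 2384 = 1871 W
n = 886 rpm
ω = 2π×886/60 = 92.78 rad/s
τ = P_out/ω = 1871/92.78 = 20.2 N·m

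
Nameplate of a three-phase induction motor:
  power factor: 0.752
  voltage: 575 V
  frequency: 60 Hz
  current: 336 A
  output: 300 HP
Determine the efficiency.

88.9 %

P_out = 300 × 746 = 223800 W
P_in = √3·V_L·I_L·cosφ = 1.732 × 575 × 336 × 0.752 = 251636 W
η = P_out / P_in = 223800 / 251636 = 0.889 = 88.9%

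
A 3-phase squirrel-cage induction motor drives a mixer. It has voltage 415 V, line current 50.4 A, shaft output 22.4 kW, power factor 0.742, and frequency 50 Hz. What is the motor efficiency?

P_out = 22.4 kW = 22400 W
P_in = √3·V_L·I_L·cosφ = 1.732 × 415 × 50.4 × 0.742 = 26880 W
η = P_out / P_in = 22400 / 26880 = 0.833 = 83.3%

83.3 %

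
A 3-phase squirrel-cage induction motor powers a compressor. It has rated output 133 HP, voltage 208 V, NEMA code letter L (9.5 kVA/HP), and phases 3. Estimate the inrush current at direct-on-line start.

S_LR = 9.5 × 133 = 1263.5 kVA
I_LR = S_LR/(√3·V_L) = 1263500/(1.732×208) = 3510 A

3510 A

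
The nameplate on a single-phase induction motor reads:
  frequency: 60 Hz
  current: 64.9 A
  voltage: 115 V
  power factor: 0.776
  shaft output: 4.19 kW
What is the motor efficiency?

P_out = 4.19 kW = 4190 W
P_in = V·I·cosφ = 115 × 64.9 × 0.776 = 5792 W
η = P_out / P_in = 4190 / 5792 = 0.723 = 72.3%

72.3 %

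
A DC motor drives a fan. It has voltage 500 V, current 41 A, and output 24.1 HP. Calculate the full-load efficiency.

P_out = 24.1 × 746 = 17979 W
P_in = V·I = 500 × 41 = 20500 W
η = P_out / P_in = 17979 / 20500 = 0.877 = 87.7%

87.7 %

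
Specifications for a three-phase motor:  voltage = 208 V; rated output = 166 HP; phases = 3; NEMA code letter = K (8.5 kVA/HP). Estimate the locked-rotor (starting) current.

S_LR = 8.5 × 166 = 1411 kVA
I_LR = S_LR/(√3·V_L) = 1411000/(1.732×208) = 3920 A

3920 A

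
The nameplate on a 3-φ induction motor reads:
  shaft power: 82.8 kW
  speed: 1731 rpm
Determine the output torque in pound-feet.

ω = 2π × 1731/60 = 181.3 rad/s
τ = P/ω = 82800/181.3 = 456.7 N·m
In lb·ft: 456.7/1.356 = 337 lb·ft

337 lb·ft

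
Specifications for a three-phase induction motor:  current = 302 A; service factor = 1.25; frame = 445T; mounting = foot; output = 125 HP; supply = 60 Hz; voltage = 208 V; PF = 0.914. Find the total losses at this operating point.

P_in = √3·V·I·cosφ = 1.732×208×302×0.914 = 99441 W
P_out = 125×746 = 93250 W
Losses = P_in − P_out = 99441 − 93250 = 6191 W

6190 W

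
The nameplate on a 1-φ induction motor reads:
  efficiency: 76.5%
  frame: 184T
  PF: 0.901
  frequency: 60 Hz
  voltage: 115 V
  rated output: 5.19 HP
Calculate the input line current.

48.8 A

P_out = 5.19 × 746 = 3872 W
P_in = P_out / η = 3872 / 0.765 = 5061 W
I = P_in / (V·cosφ) = 5061 / (115 × 0.901) = 48.8 A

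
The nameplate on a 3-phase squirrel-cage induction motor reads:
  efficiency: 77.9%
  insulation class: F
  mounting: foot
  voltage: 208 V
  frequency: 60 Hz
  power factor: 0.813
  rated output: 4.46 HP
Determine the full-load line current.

P_out = 4.46 × 746 = 3327 W
P_in = P_out / η = 3327 / 0.779 = 4271 W
I_L = P_in / (√3·V_L·cosφ) = 4271 / (1.732 × 208 × 0.813) = 14.6 A

14.6 A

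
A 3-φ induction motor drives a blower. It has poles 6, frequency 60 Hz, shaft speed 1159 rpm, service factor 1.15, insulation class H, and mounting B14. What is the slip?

3.4 %

n_s = 120f/p = 120×60/6 = 1200 rpm
s = (n_s − n)/n_s = (1200 − 1159)/1200 = 0.0342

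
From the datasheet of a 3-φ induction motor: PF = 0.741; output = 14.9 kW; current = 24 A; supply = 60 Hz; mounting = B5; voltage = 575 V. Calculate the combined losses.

P_in = √3·V·I·cosφ = 1.732×575×24×0.741 = 17711 W
P_out = 14900 W
Losses = P_in − P_out = 17711 − 14900 = 2811 W

2810 W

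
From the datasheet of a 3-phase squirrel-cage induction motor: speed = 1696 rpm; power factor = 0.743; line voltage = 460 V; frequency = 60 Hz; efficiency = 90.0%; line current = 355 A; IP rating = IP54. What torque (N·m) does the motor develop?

P_in = √3·V·I·cosφ = 1.732 × 460 × 355 × 0.743 = 210147 W
P_out = η·P_in = 0.9 × 210147 = 189132 W
n = 1696 rpm
ω = 2π×1696/60 = 177.6 rad/s
τ = P_out/ω = 189132/177.6 = 1060 N·m

1060 N·m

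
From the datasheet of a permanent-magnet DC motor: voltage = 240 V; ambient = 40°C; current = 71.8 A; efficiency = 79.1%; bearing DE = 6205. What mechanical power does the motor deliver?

13.6 kW

P_in = V·I = 240 × 71.8 = 17232 W
P_out = η·P_in = 0.791 × 17232 = 13631 W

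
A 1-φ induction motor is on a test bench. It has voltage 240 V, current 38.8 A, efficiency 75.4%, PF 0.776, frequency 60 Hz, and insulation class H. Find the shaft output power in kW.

P_in = V·I·cosφ = 240 × 38.8 × 0.776 = 7226 W
P_out = η·P_in = 0.754 × 7226 = 5448 W

5.45 kW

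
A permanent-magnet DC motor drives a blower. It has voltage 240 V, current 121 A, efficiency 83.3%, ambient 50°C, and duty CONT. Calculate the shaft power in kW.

P_in = V·I = 240 × 121 = 29040 W
P_out = η·P_in = 0.833 × 29040 = 24190 W

24.2 kW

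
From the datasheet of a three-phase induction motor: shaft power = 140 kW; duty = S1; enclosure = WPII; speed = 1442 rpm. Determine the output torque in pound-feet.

ω = 2π × 1442/60 = 151 rad/s
τ = P/ω = 140000/151 = 927.2 N·m
In lb·ft: 927.2/1.356 = 684 lb·ft

684 lb·ft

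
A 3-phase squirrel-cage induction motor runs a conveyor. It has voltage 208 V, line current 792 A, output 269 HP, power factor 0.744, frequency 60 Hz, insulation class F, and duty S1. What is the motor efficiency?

94.5 %

P_out = 269 × 746 = 200674 W
P_in = √3·V_L·I_L·cosφ = 1.732 × 208 × 792 × 0.744 = 212280 W
η = P_out / P_in = 200674 / 212280 = 0.945 = 94.5%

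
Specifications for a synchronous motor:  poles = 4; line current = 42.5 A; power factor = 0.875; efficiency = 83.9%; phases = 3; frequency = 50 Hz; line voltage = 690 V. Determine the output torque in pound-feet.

P_in = √3·V·I·cosφ = 1.732 × 690 × 42.5 × 0.875 = 44442 W
P_out = η·P_in = 0.839 × 44442 = 37287 W
n = n_s = 120×50/4 = 1500 rpm (synchronous)
ω = 2π×1500/60 = 157.1 rad/s
τ = P_out/ω = 37287/157.1 = 237.3 N·m
In lb·ft: 237.3/1.356 = 175 lb·ft

175 lb·ft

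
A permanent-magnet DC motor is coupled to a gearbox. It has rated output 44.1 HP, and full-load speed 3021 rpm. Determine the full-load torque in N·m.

P_out = 44.1 × 746 = 32899 W
ω = 2π × 3021/60 = 316.4 rad/s
τ = P_out/ω = 32899/316.4 = 104 N·m

104 N·m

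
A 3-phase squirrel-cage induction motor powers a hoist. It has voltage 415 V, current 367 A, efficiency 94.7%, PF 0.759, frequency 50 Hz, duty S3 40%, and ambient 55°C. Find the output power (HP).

254 HP

P_in = √3·V·I·cosφ = 1.732 × 415 × 367 × 0.759 = 200218 W
P_out = η·P_in = 0.947 × 200218 = 189606 W
= 189606/746 = 254 HP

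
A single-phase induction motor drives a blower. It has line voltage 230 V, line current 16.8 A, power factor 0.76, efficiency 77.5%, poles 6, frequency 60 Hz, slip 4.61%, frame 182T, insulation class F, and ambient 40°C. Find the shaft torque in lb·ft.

14 lb·ft

P_in = V·I·cosφ = 230 × 16.8 × 0.76 = 2937 W
P_out = η·P_in = 0.775 × 2937 = 2276 W
n_s = 120×60/6 = 1200 rpm; n = 1200×(1−0.0461) = 1145 rpm
ω = 2π×1145/60 = 119.9 rad/s
τ = P_out/ω = 2276/119.9 = 18.98 N·m
In lb·ft: 18.98/1.356 = 14 lb·ft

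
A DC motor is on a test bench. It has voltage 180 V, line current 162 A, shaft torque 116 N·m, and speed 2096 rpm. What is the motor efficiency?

ω = 2π × 2096/60 = 219.5 rad/s; P_out = τω = 116 × 219.5 = 25462 W
P_in = V·I = 180 × 162 = 29160 W
η = P_out / P_in = 25462 / 29160 = 0.873 = 87.3%

87.3 %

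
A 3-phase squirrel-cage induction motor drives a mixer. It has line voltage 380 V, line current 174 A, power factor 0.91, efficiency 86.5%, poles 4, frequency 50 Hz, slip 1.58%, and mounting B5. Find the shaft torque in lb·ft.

430 lb·ft

P_in = √3·V·I·cosφ = 1.732 × 380 × 174 × 0.91 = 104213 W
P_out = η·P_in = 0.865 × 104213 = 90144 W
n_s = 120×50/4 = 1500 rpm; n = 1500×(1−0.0158) = 1476 rpm
ω = 2π×1476/60 = 154.6 rad/s
τ = P_out/ω = 90144/154.6 = 583.1 N·m
In lb·ft: 583.1/1.356 = 430 lb·ft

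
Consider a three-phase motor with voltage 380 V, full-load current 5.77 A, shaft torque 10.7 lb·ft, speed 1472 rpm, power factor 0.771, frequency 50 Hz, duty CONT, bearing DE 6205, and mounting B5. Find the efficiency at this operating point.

76.4 %

τ = 10.7 lb·ft × 1.356 = 14.51 N·m
ω = 2π × 1472/60 = 154.1 rad/s; P_out = τω = 14.51 × 154.1 = 2236 W
P_in = √3·V_L·I_L·cosφ = 1.732 × 380 × 5.77 × 0.771 = 2928 W
η = P_out / P_in = 2236 / 2928 = 0.764 = 76.4%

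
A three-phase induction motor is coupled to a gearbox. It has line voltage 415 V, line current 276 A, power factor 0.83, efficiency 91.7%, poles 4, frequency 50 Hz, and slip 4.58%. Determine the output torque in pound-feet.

P_in = √3·V·I·cosφ = 1.732 × 415 × 276 × 0.83 = 164658 W
P_out = η·P_in = 0.917 × 164658 = 150991 W
n_s = 120×50/4 = 1500 rpm; n = 1500×(1−0.0458) = 1431 rpm
ω = 2π×1431/60 = 149.9 rad/s
τ = P_out/ω = 150991/149.9 = 1007 N·m
In lb·ft: 1007/1.356 = 743 lb·ft

743 lb·ft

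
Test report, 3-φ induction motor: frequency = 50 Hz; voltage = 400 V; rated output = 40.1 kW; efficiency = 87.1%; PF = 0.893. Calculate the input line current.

74.4 A

P_out = 40.1 kW = 40100 W
P_in = P_out / η = 40100 / 0.871 = 46039 W
I_L = P_in / (√3·V_L·cosφ) = 46039 / (1.732 × 400 × 0.893) = 74.4 A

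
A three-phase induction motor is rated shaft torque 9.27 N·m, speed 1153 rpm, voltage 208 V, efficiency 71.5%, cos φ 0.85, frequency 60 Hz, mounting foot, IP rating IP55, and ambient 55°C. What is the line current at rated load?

5.11 A

ω = 2π×1153/60 = 120.7 rad/s; P_out = τω = 9.27 × 120.7 = 1119 W
P_in = P_out / η = 1119 / 0.715 = 1565 W
I_L = P_in / (√3·V_L·cosφ) = 1565 / (1.732 × 208 × 0.85) = 5.11 A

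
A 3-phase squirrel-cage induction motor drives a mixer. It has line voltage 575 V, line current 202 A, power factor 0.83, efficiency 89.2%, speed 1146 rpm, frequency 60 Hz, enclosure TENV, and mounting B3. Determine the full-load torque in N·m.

P_in = √3·V·I·cosφ = 1.732 × 575 × 202 × 0.83 = 166973 W
P_out = η·P_in = 0.892 × 166973 = 148940 W
n = 1146 rpm
ω = 2π×1146/60 = 120 rad/s
τ = P_out/ω = 148940/120 = 1240 N·m

1240 N·m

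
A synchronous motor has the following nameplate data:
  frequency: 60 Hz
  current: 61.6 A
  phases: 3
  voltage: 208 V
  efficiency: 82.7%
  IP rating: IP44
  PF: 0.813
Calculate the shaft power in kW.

P_in = √3·V·I·cosφ = 1.732 × 208 × 61.6 × 0.813 = 18042 W
P_out = η·P_in = 0.827 × 18042 = 14921 W

14.9 kW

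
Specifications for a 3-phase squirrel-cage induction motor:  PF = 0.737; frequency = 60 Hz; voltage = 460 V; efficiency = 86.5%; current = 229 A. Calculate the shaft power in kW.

116 kW

P_in = √3·V·I·cosφ = 1.732 × 460 × 229 × 0.737 = 134465 W
P_out = η·P_in = 0.865 × 134465 = 116312 W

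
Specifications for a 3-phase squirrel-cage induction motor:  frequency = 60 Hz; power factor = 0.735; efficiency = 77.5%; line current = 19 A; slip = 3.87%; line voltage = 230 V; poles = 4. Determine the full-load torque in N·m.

P_in = √3·V·I·cosφ = 1.732 × 230 × 19 × 0.735 = 5563 W
P_out = η·P_in = 0.775 × 5563 = 4311 W
n_s = 120×60/4 = 1800 rpm; n = 1800×(1−0.0387) = 1730 rpm
ω = 2π×1730/60 = 181.2 rad/s
τ = P_out/ω = 4311/181.2 = 23.8 N·m

23.8 N·m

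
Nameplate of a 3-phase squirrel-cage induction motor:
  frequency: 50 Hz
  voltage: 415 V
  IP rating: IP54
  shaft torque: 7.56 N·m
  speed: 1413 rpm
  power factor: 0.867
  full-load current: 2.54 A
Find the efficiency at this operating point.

70.7 %

ω = 2π × 1413/60 = 148 rad/s; P_out = τω = 7.56 × 148 = 1119 W
P_in = √3·V_L·I_L·cosφ = 1.732 × 415 × 2.54 × 0.867 = 1583 W
η = P_out / P_in = 1119 / 1583 = 0.707 = 70.7%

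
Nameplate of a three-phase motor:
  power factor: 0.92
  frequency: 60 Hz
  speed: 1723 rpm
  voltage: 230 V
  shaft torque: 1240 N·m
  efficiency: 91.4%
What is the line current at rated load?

ω = 2π×1723/60 = 180.4 rad/s; P_out = τω = 1240 × 180.4 = 223696 W
P_in = P_out / η = 223696 / 0.914 = 244744 W
I_L = P_in / (√3·V_L·cosφ) = 244744 / (1.732 × 230 × 0.92) = 668 A

668 A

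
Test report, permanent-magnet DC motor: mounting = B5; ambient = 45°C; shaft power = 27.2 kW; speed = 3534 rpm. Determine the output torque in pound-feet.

54.2 lb·ft

ω = 2π × 3534/60 = 370.1 rad/s
τ = P/ω = 27200/370.1 = 73.49 N·m
In lb·ft: 73.49/1.356 = 54.2 lb·ft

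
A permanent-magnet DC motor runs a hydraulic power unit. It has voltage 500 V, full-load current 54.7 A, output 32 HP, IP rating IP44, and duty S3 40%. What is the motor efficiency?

P_out = 32 × 746 = 23872 W
P_in = V·I = 500 × 54.7 = 27350 W
η = P_out / P_in = 23872 / 27350 = 0.873 = 87.3%

87.3 %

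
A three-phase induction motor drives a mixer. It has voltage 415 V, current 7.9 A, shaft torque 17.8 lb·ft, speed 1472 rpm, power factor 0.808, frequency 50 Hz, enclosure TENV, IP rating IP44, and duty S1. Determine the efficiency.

81.1 %

τ = 17.8 lb·ft × 1.356 = 24.14 N·m
ω = 2π × 1472/60 = 154.1 rad/s; P_out = τω = 24.14 × 154.1 = 3720 W
P_in = √3·V_L·I_L·cosφ = 1.732 × 415 × 7.9 × 0.808 = 4588 W
η = P_out / P_in = 3720 / 4588 = 0.811 = 81.1%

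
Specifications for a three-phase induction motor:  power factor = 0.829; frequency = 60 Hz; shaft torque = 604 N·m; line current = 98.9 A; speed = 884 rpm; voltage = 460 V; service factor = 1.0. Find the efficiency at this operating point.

85.6 %

ω = 2π × 884/60 = 92.57 rad/s; P_out = τω = 604 × 92.57 = 55912 W
P_in = √3·V_L·I_L·cosφ = 1.732 × 460 × 98.9 × 0.829 = 65322 W
η = P_out / P_in = 55912 / 65322 = 0.856 = 85.6%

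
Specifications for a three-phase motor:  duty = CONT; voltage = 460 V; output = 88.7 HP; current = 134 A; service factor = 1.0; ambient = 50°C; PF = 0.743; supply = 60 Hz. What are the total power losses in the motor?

13200 W

P_in = √3·V·I·cosφ = 1.732×460×134×0.743 = 79323 W
P_out = 88.7×746 = 66170 W
Losses = P_in − P_out = 79323 − 66170 = 13153 W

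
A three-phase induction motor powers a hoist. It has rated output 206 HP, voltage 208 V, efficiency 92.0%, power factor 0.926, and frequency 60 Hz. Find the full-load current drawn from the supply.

P_out = 206 × 746 = 153676 W
P_in = P_out / η = 153676 / 0.920 = 167039 W
I_L = P_in / (√3·V_L·cosφ) = 167039 / (1.732 × 208 × 0.926) = 501 A

501 A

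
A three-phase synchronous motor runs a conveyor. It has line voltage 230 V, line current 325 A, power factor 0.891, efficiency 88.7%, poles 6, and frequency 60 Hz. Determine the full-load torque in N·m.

814 N·m

P_in = √3·V·I·cosφ = 1.732 × 230 × 325 × 0.891 = 115355 W
P_out = η·P_in = 0.887 × 115355 = 102320 W
n = n_s = 120×60/6 = 1200 rpm (synchronous)
ω = 2π×1200/60 = 125.7 rad/s
τ = P_out/ω = 102320/125.7 = 814 N·m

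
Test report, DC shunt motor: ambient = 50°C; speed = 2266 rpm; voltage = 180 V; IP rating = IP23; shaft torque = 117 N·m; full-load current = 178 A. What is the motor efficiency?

86.7 %

ω = 2π × 2266/60 = 237.3 rad/s; P_out = τω = 117 × 237.3 = 27764 W
P_in = V·I = 180 × 178 = 32040 W
η = P_out / P_in = 27764 / 32040 = 0.867 = 86.7%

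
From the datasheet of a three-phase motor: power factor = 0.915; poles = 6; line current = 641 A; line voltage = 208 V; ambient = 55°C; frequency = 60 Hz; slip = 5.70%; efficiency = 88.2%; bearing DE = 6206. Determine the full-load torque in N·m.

P_in = √3·V·I·cosφ = 1.732 × 208 × 641 × 0.915 = 211296 W
P_out = η·P_in = 0.882 × 211296 = 186363 W
n_s = 120×60/6 = 1200 rpm; n = 1200×(1−0.057) = 1132 rpm
ω = 2π×1132/60 = 118.5 rad/s
τ = P_out/ω = 186363/118.5 = 1570 N·m

1570 N·m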